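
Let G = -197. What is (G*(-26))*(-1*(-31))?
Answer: 158782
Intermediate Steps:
(G*(-26))*(-1*(-31)) = (-197*(-26))*(-1*(-31)) = 5122*31 = 158782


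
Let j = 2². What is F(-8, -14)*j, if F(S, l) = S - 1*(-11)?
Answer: 12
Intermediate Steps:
F(S, l) = 11 + S (F(S, l) = S + 11 = 11 + S)
j = 4
F(-8, -14)*j = (11 - 8)*4 = 3*4 = 12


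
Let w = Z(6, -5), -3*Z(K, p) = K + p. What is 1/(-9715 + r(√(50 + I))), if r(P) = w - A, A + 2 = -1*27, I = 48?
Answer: -3/29059 ≈ -0.00010324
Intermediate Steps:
Z(K, p) = -K/3 - p/3 (Z(K, p) = -(K + p)/3 = -K/3 - p/3)
A = -29 (A = -2 - 1*27 = -2 - 27 = -29)
w = -⅓ (w = -⅓*6 - ⅓*(-5) = -2 + 5/3 = -⅓ ≈ -0.33333)
r(P) = 86/3 (r(P) = -⅓ - 1*(-29) = -⅓ + 29 = 86/3)
1/(-9715 + r(√(50 + I))) = 1/(-9715 + 86/3) = 1/(-29059/3) = -3/29059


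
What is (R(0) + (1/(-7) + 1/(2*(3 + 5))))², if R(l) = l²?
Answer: 81/12544 ≈ 0.0064573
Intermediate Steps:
(R(0) + (1/(-7) + 1/(2*(3 + 5))))² = (0² + (1/(-7) + 1/(2*(3 + 5))))² = (0 + (1*(-⅐) + 1/(2*8)))² = (0 + (-⅐ + 1/16))² = (0 - 9/112)² = (-9/112)² = 81/12544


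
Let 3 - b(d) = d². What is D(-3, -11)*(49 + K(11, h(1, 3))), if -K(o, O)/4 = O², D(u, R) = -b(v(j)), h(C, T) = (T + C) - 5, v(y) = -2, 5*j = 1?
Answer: 45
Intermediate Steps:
j = ⅕ (j = (⅕)*1 = ⅕ ≈ 0.20000)
h(C, T) = -5 + C + T (h(C, T) = (C + T) - 5 = -5 + C + T)
b(d) = 3 - d²
D(u, R) = 1 (D(u, R) = -(3 - 1*(-2)²) = -(3 - 1*4) = -(3 - 4) = -1*(-1) = 1)
K(o, O) = -4*O²
D(-3, -11)*(49 + K(11, h(1, 3))) = 1*(49 - 4*(-5 + 1 + 3)²) = 1*(49 - 4*(-1)²) = 1*(49 - 4*1) = 1*(49 - 4) = 1*45 = 45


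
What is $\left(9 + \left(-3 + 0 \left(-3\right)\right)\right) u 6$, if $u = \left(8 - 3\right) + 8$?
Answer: $468$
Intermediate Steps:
$u = 13$ ($u = 5 + 8 = 13$)
$\left(9 + \left(-3 + 0 \left(-3\right)\right)\right) u 6 = \left(9 + \left(-3 + 0 \left(-3\right)\right)\right) 13 \cdot 6 = \left(9 + \left(-3 + 0\right)\right) 13 \cdot 6 = \left(9 - 3\right) 13 \cdot 6 = 6 \cdot 13 \cdot 6 = 78 \cdot 6 = 468$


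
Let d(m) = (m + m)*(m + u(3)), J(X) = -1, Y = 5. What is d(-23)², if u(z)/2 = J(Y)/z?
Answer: 10666756/9 ≈ 1.1852e+6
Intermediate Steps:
u(z) = -2/z (u(z) = 2*(-1/z) = -2/z)
d(m) = 2*m*(-⅔ + m) (d(m) = (m + m)*(m - 2/3) = (2*m)*(m - 2*⅓) = (2*m)*(m - ⅔) = (2*m)*(-⅔ + m) = 2*m*(-⅔ + m))
d(-23)² = ((⅔)*(-23)*(-2 + 3*(-23)))² = ((⅔)*(-23)*(-2 - 69))² = ((⅔)*(-23)*(-71))² = (3266/3)² = 10666756/9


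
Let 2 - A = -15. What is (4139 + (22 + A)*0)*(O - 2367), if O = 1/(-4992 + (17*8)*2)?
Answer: -46241905499/4720 ≈ -9.7970e+6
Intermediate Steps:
A = 17 (A = 2 - 1*(-15) = 2 + 15 = 17)
O = -1/4720 (O = 1/(-4992 + 136*2) = 1/(-4992 + 272) = 1/(-4720) = -1/4720 ≈ -0.00021186)
(4139 + (22 + A)*0)*(O - 2367) = (4139 + (22 + 17)*0)*(-1/4720 - 2367) = (4139 + 39*0)*(-11172241/4720) = (4139 + 0)*(-11172241/4720) = 4139*(-11172241/4720) = -46241905499/4720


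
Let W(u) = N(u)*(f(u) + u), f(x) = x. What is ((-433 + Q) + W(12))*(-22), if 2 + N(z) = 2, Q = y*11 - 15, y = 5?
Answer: 8646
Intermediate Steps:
Q = 40 (Q = 5*11 - 15 = 55 - 15 = 40)
N(z) = 0 (N(z) = -2 + 2 = 0)
W(u) = 0 (W(u) = 0*(u + u) = 0*(2*u) = 0)
((-433 + Q) + W(12))*(-22) = ((-433 + 40) + 0)*(-22) = (-393 + 0)*(-22) = -393*(-22) = 8646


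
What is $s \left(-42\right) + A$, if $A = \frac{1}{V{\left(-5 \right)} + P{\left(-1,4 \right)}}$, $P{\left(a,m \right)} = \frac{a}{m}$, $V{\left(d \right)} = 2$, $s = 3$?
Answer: $- \frac{878}{7} \approx -125.43$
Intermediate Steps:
$A = \frac{4}{7}$ ($A = \frac{1}{2 - \frac{1}{4}} = \frac{1}{\frac{7}{4}} = \frac{4}{7} \approx 0.57143$)
$s \left(-42\right) + A = 3 \left(-42\right) + \frac{4}{7} = -126 + \frac{4}{7} = - \frac{878}{7}$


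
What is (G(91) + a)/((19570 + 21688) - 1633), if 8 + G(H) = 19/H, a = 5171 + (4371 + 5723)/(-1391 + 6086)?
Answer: 2206873694/16929583125 ≈ 0.13036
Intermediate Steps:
a = 24287939/4695 (a = 5171 + 10094/4695 = 24287939/4695 ≈ 5173.1)
G(H) = -8 + 19/H
(G(91) + a)/((19570 + 21688) - 1633) = ((-8 + 19/91) + 24287939/4695)/((19570 + 21688) - 1633) = ((-8 + 19*(1/91)) + 24287939/4695)/(41258 - 1633) = ((-8 + 19/91) + 24287939/4695)/39625 = (-709/91 + 24287939/4695)*(1/39625) = (2206873694/427245)*(1/39625) = 2206873694/16929583125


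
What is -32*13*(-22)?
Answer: 9152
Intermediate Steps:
-32*13*(-22) = -416*(-22) = 9152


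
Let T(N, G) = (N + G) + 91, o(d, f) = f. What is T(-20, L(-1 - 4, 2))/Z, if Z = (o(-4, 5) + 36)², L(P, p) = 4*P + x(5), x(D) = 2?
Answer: 53/1681 ≈ 0.031529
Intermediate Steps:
L(P, p) = 2 + 4*P (L(P, p) = 4*P + 2 = 2 + 4*P)
T(N, G) = 91 + G + N (T(N, G) = (G + N) + 91 = 91 + G + N)
Z = 1681 (Z = (5 + 36)² = 41² = 1681)
T(-20, L(-1 - 4, 2))/Z = (91 + (2 + 4*(-1 - 4)) - 20)/1681 = (91 + (2 + 4*(-5)) - 20)*(1/1681) = (91 + (2 - 20) - 20)*(1/1681) = (91 - 18 - 20)*(1/1681) = 53*(1/1681) = 53/1681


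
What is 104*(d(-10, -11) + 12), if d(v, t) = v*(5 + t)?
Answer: 7488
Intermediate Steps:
104*(d(-10, -11) + 12) = 104*(-10*(5 - 11) + 12) = 104*(-10*(-6) + 12) = 104*(60 + 12) = 104*72 = 7488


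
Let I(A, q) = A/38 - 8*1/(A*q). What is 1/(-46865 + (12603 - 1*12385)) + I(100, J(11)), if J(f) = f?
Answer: 639618439/243730575 ≈ 2.6243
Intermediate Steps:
I(A, q) = A/38 - 8/(A*q) (I(A, q) = A*(1/38) - 8/(A*q) = A/38 - 8/(A*q))
1/(-46865 + (12603 - 1*12385)) + I(100, J(11)) = 1/(-46865 + (12603 - 1*12385)) + ((1/38)*100 - 8/(100*11)) = 1/(-46865 + (12603 - 12385)) + (50/19 - 8*1/100*1/11) = 1/(-46865 + 218) + (50/19 - 2/275) = 1/(-46647) + 13712/5225 = -1/46647 + 13712/5225 = 639618439/243730575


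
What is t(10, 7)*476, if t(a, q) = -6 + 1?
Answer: -2380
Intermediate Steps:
t(a, q) = -5
t(10, 7)*476 = -5*476 = -2380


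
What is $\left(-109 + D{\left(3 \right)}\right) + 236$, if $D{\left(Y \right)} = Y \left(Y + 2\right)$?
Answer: $142$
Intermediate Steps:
$D{\left(Y \right)} = Y \left(2 + Y\right)$
$\left(-109 + D{\left(3 \right)}\right) + 236 = \left(-109 + 3 \left(2 + 3\right)\right) + 236 = \left(-109 + 3 \cdot 5\right) + 236 = \left(-109 + 15\right) + 236 = -94 + 236 = 142$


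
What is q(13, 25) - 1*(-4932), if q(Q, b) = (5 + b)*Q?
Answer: 5322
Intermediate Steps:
q(Q, b) = Q*(5 + b)
q(13, 25) - 1*(-4932) = 13*(5 + 25) - 1*(-4932) = 13*30 + 4932 = 390 + 4932 = 5322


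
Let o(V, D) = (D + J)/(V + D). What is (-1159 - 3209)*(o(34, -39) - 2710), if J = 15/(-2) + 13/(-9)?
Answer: 176930936/15 ≈ 1.1795e+7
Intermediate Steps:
J = -161/18 (J = 15*(-1/2) + 13*(-1/9) = -15/2 - 13/9 = -161/18 ≈ -8.9444)
o(V, D) = (-161/18 + D)/(D + V) (o(V, D) = (D - 161/18)/(V + D) = (-161/18 + D)/(D + V))
(-1159 - 3209)*(o(34, -39) - 2710) = (-1159 - 3209)*((-161/18 - 39)/(-39 + 34) - 2710) = -4368*(-863/18/(-5) - 2710) = -4368*(-1/5*(-863/18) - 2710) = -4368*(863/90 - 2710) = -4368*(-243037/90) = 176930936/15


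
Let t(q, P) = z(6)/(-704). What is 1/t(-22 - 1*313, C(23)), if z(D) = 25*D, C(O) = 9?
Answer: -352/75 ≈ -4.6933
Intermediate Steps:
t(q, P) = -75/352 (t(q, P) = (25*6)/(-704) = 150*(-1/704) = -75/352)
1/t(-22 - 1*313, C(23)) = 1/(-75/352) = -352/75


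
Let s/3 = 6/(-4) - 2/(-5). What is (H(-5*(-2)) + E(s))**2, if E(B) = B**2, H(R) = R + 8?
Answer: 8346321/10000 ≈ 834.63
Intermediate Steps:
H(R) = 8 + R
s = -33/10 (s = 3*(6/(-4) - 2/(-5)) = 3*(6*(-1/4) - 2*(-1/5)) = 3*(-3/2 + 2/5) = 3*(-11/10) = -33/10 ≈ -3.3000)
(H(-5*(-2)) + E(s))**2 = ((8 - 5*(-2)) + (-33/10)**2)**2 = ((8 + 10) + 1089/100)**2 = (18 + 1089/100)**2 = (2889/100)**2 = 8346321/10000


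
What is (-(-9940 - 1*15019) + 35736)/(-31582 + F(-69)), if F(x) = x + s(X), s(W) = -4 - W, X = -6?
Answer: -60695/31649 ≈ -1.9178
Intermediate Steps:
F(x) = 2 + x (F(x) = x + (-4 - 1*(-6)) = x + (-4 + 6) = x + 2 = 2 + x)
(-(-9940 - 1*15019) + 35736)/(-31582 + F(-69)) = (-(-9940 - 1*15019) + 35736)/(-31582 + (2 - 69)) = (-(-9940 - 15019) + 35736)/(-31582 - 67) = (-1*(-24959) + 35736)/(-31649) = (24959 + 35736)*(-1/31649) = 60695*(-1/31649) = -60695/31649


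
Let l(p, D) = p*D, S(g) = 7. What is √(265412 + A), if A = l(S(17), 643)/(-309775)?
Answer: √1018763210727409/61955 ≈ 515.18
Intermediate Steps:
l(p, D) = D*p
A = -4501/309775 (A = (643*7)/(-309775) = 4501*(-1/309775) = -4501/309775 ≈ -0.014530)
√(265412 + A) = √(265412 - 4501/309775) = √(82217997799/309775) = √1018763210727409/61955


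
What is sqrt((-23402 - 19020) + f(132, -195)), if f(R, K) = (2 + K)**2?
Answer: I*sqrt(5173) ≈ 71.924*I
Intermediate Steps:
sqrt((-23402 - 19020) + f(132, -195)) = sqrt((-23402 - 19020) + (2 - 195)**2) = sqrt(-42422 + (-193)**2) = sqrt(-42422 + 37249) = sqrt(-5173) = I*sqrt(5173)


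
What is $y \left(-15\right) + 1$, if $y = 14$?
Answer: $-209$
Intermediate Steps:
$y \left(-15\right) + 1 = 14 \left(-15\right) + 1 = -210 + 1 = -209$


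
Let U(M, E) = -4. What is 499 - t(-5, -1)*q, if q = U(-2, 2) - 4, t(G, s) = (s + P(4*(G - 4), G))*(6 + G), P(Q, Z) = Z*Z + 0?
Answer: 691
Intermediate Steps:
P(Q, Z) = Z**2 (P(Q, Z) = Z**2 + 0 = Z**2)
t(G, s) = (6 + G)*(s + G**2) (t(G, s) = (s + G**2)*(6 + G) = (6 + G)*(s + G**2))
q = -8 (q = -4 - 4 = -8)
499 - t(-5, -1)*q = 499 - ((-5)**3 + 6*(-1) + 6*(-5)**2 - 5*(-1))*(-8) = 499 - (-125 - 6 + 6*25 + 5)*(-8) = 499 - (-125 - 6 + 150 + 5)*(-8) = 499 - 24*(-8) = 499 - 1*(-192) = 499 + 192 = 691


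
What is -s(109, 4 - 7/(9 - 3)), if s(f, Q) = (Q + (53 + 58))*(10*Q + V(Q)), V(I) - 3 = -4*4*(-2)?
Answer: -64885/9 ≈ -7209.4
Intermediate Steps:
V(I) = 35 (V(I) = 3 - 4*4*(-2) = 3 - 16*(-2) = 3 + 32 = 35)
s(f, Q) = (35 + 10*Q)*(111 + Q) (s(f, Q) = (Q + (53 + 58))*(10*Q + 35) = (Q + 111)*(35 + 10*Q) = (111 + Q)*(35 + 10*Q) = (35 + 10*Q)*(111 + Q))
-s(109, 4 - 7/(9 - 3)) = -(3885 + 10*(4 - 7/(9 - 3))**2 + 1145*(4 - 7/(9 - 3))) = -(3885 + 10*(4 - 7/6)**2 + 1145*(4 - 7/6)) = -(3885 + 10*(17/6)**2 + 1145*(17/6)) = -(3885 + 10*(289/36) + 19465/6) = -(3885 + 1445/18 + 19465/6) = -1*64885/9 = -64885/9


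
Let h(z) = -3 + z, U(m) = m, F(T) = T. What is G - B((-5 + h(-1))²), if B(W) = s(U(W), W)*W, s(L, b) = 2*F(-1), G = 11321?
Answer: 11483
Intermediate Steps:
s(L, b) = -2 (s(L, b) = 2*(-1) = -2)
B(W) = -2*W
G - B((-5 + h(-1))²) = 11321 - (-2)*(-5 + (-3 - 1))² = 11321 - (-2)*(-5 - 4)² = 11321 - (-2)*(-9)² = 11321 - (-2)*81 = 11321 - 1*(-162) = 11321 + 162 = 11483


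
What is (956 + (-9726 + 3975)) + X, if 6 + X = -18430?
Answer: -23231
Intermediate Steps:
X = -18436 (X = -6 - 18430 = -18436)
(956 + (-9726 + 3975)) + X = (956 + (-9726 + 3975)) - 18436 = (956 - 5751) - 18436 = -4795 - 18436 = -23231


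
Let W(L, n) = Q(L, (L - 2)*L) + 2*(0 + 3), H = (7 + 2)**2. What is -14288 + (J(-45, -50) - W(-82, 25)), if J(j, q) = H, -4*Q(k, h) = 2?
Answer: -28425/2 ≈ -14213.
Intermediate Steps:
Q(k, h) = -1/2 (Q(k, h) = -1/4*2 = -1/2)
H = 81 (H = 9**2 = 81)
J(j, q) = 81
W(L, n) = 11/2 (W(L, n) = -1/2 + 2*(0 + 3) = -1/2 + 2*3 = -1/2 + 6 = 11/2)
-14288 + (J(-45, -50) - W(-82, 25)) = -14288 + (81 - 1*11/2) = -14288 + (81 - 11/2) = -14288 + 151/2 = -28425/2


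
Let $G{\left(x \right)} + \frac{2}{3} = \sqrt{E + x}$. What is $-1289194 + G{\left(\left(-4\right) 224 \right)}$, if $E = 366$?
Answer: $- \frac{3867584}{3} + i \sqrt{530} \approx -1.2892 \cdot 10^{6} + 23.022 i$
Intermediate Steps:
$G{\left(x \right)} = - \frac{2}{3} + \sqrt{366 + x}$
$-1289194 + G{\left(\left(-4\right) 224 \right)} = -1289194 - \left(\frac{2}{3} - \sqrt{366 - 896}\right) = -1289194 - \left(\frac{2}{3} - \sqrt{-530}\right) = -1289194 - \left(\frac{2}{3} - i \sqrt{530}\right) = - \frac{3867584}{3} + i \sqrt{530}$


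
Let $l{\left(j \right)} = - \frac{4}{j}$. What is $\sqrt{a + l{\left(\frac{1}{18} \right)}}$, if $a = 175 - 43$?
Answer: $2 \sqrt{15} \approx 7.746$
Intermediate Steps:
$a = 132$ ($a = 175 - 43 = 132$)
$\sqrt{a + l{\left(\frac{1}{18} \right)}} = \sqrt{132 - \frac{4}{\frac{1}{18}}} = \sqrt{132 - 4 \frac{1}{\frac{1}{18}}} = \sqrt{132 - 72} = \sqrt{60} = 2 \sqrt{15}$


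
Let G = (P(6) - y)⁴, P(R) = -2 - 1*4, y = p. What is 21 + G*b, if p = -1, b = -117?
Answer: -73104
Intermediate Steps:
y = -1
P(R) = -6 (P(R) = -2 - 4 = -6)
G = 625 (G = (-6 - 1*(-1))⁴ = (-6 + 1)⁴ = (-5)⁴ = 625)
21 + G*b = 21 + 625*(-117) = 21 - 73125 = -73104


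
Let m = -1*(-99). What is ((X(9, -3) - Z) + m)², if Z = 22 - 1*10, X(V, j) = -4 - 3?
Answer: 6400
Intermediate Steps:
X(V, j) = -7
m = 99
Z = 12 (Z = 22 - 10 = 12)
((X(9, -3) - Z) + m)² = ((-7 - 1*12) + 99)² = ((-7 - 12) + 99)² = (-19 + 99)² = 80² = 6400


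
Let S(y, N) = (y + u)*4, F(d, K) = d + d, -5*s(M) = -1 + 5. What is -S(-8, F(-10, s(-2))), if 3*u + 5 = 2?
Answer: 36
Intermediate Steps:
u = -1 (u = -5/3 + (⅓)*2 = -5/3 + ⅔ = -1)
s(M) = -⅘ (s(M) = -(-1 + 5)/5 = -⅕*4 = -⅘)
F(d, K) = 2*d
S(y, N) = -4 + 4*y (S(y, N) = (y - 1)*4 = (-1 + y)*4 = -4 + 4*y)
-S(-8, F(-10, s(-2))) = -(-4 + 4*(-8)) = -(-4 - 32) = -1*(-36) = 36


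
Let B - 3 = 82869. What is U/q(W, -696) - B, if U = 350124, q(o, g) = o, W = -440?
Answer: -9203451/110 ≈ -83668.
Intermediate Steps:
B = 82872 (B = 3 + 82869 = 82872)
U/q(W, -696) - B = 350124/(-440) - 1*82872 = 350124*(-1/440) - 82872 = -87531/110 - 82872 = -9203451/110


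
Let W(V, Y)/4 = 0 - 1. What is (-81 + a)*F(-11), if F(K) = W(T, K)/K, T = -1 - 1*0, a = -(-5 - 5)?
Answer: -284/11 ≈ -25.818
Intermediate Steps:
a = 10 (a = -1*(-10) = 10)
T = -1 (T = -1 + 0 = -1)
W(V, Y) = -4 (W(V, Y) = 4*(0 - 1) = 4*(-1) = -4)
F(K) = -4/K
(-81 + a)*F(-11) = (-81 + 10)*(-4/(-11)) = -(-284)*(-1)/11 = -71*4/11 = -284/11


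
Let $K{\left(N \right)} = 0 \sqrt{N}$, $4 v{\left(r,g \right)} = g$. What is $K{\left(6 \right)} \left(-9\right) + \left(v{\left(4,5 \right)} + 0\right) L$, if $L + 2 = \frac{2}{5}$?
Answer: $-2$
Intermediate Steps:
$v{\left(r,g \right)} = \frac{g}{4}$
$L = - \frac{8}{5}$ ($L = -2 + \frac{2}{5} = - \frac{8}{5} \approx -1.6$)
$K{\left(N \right)} = 0$
$K{\left(6 \right)} \left(-9\right) + \left(v{\left(4,5 \right)} + 0\right) L = 0 \left(-9\right) + \left(\frac{1}{4} \cdot 5 + 0\right) \left(- \frac{8}{5}\right) = 0 + \left(\frac{5}{4} + 0\right) \left(- \frac{8}{5}\right) = 0 + \frac{5}{4} \left(- \frac{8}{5}\right) = 0 - 2 = -2$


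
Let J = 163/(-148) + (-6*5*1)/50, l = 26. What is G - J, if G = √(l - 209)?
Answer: 1259/740 + I*√183 ≈ 1.7014 + 13.528*I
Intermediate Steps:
J = -1259/740 (J = 163*(-1/148) - 30*1*(1/50) = -163/148 - 30*1/50 = -163/148 - ⅗ = -1259/740 ≈ -1.7014)
G = I*√183 (G = √(26 - 209) = √(-183) = I*√183 ≈ 13.528*I)
G - J = I*√183 - 1*(-1259/740) = I*√183 + 1259/740 = 1259/740 + I*√183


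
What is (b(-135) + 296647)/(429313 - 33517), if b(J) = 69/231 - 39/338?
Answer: 593887661/792383592 ≈ 0.74950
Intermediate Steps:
b(J) = 367/2002 (b(J) = 69*(1/231) - 39*1/338 = 23/77 - 3/26 = 367/2002)
(b(-135) + 296647)/(429313 - 33517) = (367/2002 + 296647)/(429313 - 33517) = (593887661/2002)/395796 = (593887661/2002)*(1/395796) = 593887661/792383592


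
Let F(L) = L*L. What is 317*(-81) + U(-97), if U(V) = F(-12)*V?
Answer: -39645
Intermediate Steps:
F(L) = L**2
U(V) = 144*V (U(V) = (-12)**2*V = 144*V)
317*(-81) + U(-97) = 317*(-81) + 144*(-97) = -25677 - 13968 = -39645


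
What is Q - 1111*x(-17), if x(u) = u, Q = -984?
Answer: 17903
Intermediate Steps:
Q - 1111*x(-17) = -984 - 1111*(-17) = -984 + 18887 = 17903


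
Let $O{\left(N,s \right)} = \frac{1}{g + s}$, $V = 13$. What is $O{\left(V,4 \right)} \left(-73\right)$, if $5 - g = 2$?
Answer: $- \frac{73}{7} \approx -10.429$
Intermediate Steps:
$g = 3$ ($g = 5 - 2 = 3$)
$O{\left(N,s \right)} = \frac{1}{3 + s}$
$O{\left(V,4 \right)} \left(-73\right) = \frac{1}{3 + 4} \left(-73\right) = \frac{1}{7} \left(-73\right) = - \frac{73}{7}$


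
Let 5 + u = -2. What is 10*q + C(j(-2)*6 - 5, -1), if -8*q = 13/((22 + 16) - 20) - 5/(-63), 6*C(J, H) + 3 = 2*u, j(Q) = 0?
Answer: -1933/504 ≈ -3.8353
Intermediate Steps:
u = -7 (u = -5 - 2 = -7)
C(J, H) = -17/6 (C(J, H) = -½ + (2*(-7))/6 = -½ + (⅙)*(-14) = -½ - 7/3 = -17/6)
q = -101/1008 (q = -(13/((22 + 16) - 20) - 5/(-63))/8 = -(13/(38 - 20) - 5*(-1/63))/8 = -(13/18 + 5/63)/8 = -⅛*101/126 = -101/1008 ≈ -0.10020)
10*q + C(j(-2)*6 - 5, -1) = 10*(-101/1008) - 17/6 = -505/504 - 17/6 = -1933/504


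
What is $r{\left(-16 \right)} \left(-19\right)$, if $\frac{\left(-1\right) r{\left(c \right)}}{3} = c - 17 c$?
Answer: $14592$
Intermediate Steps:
$r{\left(c \right)} = 48 c$ ($r{\left(c \right)} = - 3 \left(c - 17 c\right) = - 3 \left(- 16 c\right) = 48 c$)
$r{\left(-16 \right)} \left(-19\right) = 48 \left(-16\right) \left(-19\right) = \left(-768\right) \left(-19\right) = 14592$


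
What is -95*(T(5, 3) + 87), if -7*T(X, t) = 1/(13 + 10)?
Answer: -1330570/161 ≈ -8264.4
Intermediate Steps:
T(X, t) = -1/161 (T(X, t) = -1/(7*(13 + 10)) = -1/7/23 = -1/7*1/23 = -1/161)
-95*(T(5, 3) + 87) = -95*(-1/161 + 87) = -95*14006/161 = -1330570/161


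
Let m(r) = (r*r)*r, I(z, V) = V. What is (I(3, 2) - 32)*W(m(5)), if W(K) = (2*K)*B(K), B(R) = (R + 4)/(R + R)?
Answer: -3870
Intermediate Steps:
B(R) = (4 + R)/(2*R) (B(R) = (4 + R)/((2*R)) = (4 + R)*(1/(2*R)) = (4 + R)/(2*R))
m(r) = r³ (m(r) = r²*r = r³)
W(K) = 4 + K (W(K) = (2*K)*((4 + K)/(2*K)) = 4 + K)
(I(3, 2) - 32)*W(m(5)) = (2 - 32)*(4 + 5³) = -30*(4 + 125) = -30*129 = -3870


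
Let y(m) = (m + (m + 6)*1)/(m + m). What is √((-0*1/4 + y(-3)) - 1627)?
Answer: I*√1627 ≈ 40.336*I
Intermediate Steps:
y(m) = (6 + 2*m)/(2*m) (y(m) = (m + (6 + m)*1)/((2*m)) = (m + (6 + m))*(1/(2*m)) = (6 + 2*m)*(1/(2*m)) = (6 + 2*m)/(2*m))
√((-0*1/4 + y(-3)) - 1627) = √((-0*1/4 + (3 - 3)/(-3)) - 1627) = √((-0*1*(¼) - ⅓*0) - 1627) = √((-0/4 + 0) - 1627) = √((-12*0 + 0) - 1627) = √((0 + 0) - 1627) = √(0 - 1627) = √(-1627) = I*√1627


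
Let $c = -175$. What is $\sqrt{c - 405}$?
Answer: $2 i \sqrt{145} \approx 24.083 i$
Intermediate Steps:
$\sqrt{c - 405} = \sqrt{-175 - 405} = \sqrt{-580} = 2 i \sqrt{145}$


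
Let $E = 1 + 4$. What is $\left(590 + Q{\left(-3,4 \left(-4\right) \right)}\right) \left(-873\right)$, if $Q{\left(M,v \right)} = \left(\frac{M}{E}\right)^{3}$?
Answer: $- \frac{64360179}{125} \approx -5.1488 \cdot 10^{5}$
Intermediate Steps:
$E = 5$
$Q{\left(M,v \right)} = \frac{M^{3}}{125}$ ($Q{\left(M,v \right)} = \left(\frac{M}{5}\right)^{3} = \frac{M^{3}}{125}$)
$\left(590 + Q{\left(-3,4 \left(-4\right) \right)}\right) \left(-873\right) = \left(590 + \frac{\left(-3\right)^{3}}{125}\right) \left(-873\right) = \left(590 + \frac{1}{125} \left(-27\right)\right) \left(-873\right) = \left(590 - \frac{27}{125}\right) \left(-873\right) = \frac{73723}{125} \left(-873\right) = - \frac{64360179}{125}$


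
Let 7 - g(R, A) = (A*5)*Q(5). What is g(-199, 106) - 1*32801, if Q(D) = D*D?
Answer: -46044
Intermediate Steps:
Q(D) = D²
g(R, A) = 7 - 125*A (g(R, A) = 7 - A*5*5² = 7 - 5*A*25 = 7 - 125*A)
g(-199, 106) - 1*32801 = (7 - 125*106) - 1*32801 = (7 - 13250) - 32801 = -13243 - 32801 = -46044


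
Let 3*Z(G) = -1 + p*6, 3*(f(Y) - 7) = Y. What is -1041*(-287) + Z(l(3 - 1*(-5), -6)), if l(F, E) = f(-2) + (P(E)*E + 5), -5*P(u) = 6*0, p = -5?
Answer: 896270/3 ≈ 2.9876e+5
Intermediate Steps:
f(Y) = 7 + Y/3
P(u) = 0 (P(u) = -6*0/5 = -⅕*0 = 0)
l(F, E) = 34/3 (l(F, E) = (7 + (⅓)*(-2)) + (0*E + 5) = (7 - ⅔) + (0 + 5) = 19/3 + 5 = 34/3)
Z(G) = -31/3 (Z(G) = (-1 - 5*6)/3 = (-1 - 30)/3 = (⅓)*(-31) = -31/3)
-1041*(-287) + Z(l(3 - 1*(-5), -6)) = -1041*(-287) - 31/3 = 298767 - 31/3 = 896270/3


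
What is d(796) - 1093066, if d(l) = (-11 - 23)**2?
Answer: -1091910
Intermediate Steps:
d(l) = 1156 (d(l) = (-34)**2 = 1156)
d(796) - 1093066 = 1156 - 1093066 = -1091910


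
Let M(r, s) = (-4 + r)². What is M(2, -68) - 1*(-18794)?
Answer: 18798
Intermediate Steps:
M(2, -68) - 1*(-18794) = (-4 + 2)² - 1*(-18794) = (-2)² + 18794 = 4 + 18794 = 18798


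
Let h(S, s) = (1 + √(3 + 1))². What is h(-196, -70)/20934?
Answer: 1/2326 ≈ 0.00042992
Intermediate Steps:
h(S, s) = 9 (h(S, s) = (1 + √4)² = (1 + 2)² = 3² = 9)
h(-196, -70)/20934 = 9/20934 = 9*(1/20934) = 1/2326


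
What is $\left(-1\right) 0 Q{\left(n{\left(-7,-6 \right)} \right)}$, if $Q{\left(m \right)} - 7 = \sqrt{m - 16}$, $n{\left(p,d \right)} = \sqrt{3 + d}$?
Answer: $0$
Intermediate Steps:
$Q{\left(m \right)} = 7 + \sqrt{-16 + m}$ ($Q{\left(m \right)} = 7 + \sqrt{m - 16} = 7 + \sqrt{-16 + m}$)
$\left(-1\right) 0 Q{\left(n{\left(-7,-6 \right)} \right)} = \left(-1\right) 0 \left(7 + \sqrt{-16 + \sqrt{3 - 6}}\right) = 0 \left(7 + \sqrt{-16 + \sqrt{-3}}\right) = 0 \left(7 + \sqrt{-16 + i \sqrt{3}}\right) = 0$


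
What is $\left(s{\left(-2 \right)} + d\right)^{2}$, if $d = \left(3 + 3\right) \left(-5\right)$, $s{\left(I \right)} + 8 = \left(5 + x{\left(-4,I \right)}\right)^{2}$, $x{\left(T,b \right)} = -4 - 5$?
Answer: $484$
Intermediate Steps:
$x{\left(T,b \right)} = -9$ ($x{\left(T,b \right)} = -4 - 5 = -9$)
$s{\left(I \right)} = 8$ ($s{\left(I \right)} = -8 + \left(5 - 9\right)^{2} = -8 + \left(-4\right)^{2} = -8 + 16 = 8$)
$d = -30$ ($d = 6 \left(-5\right) = -30$)
$\left(s{\left(-2 \right)} + d\right)^{2} = \left(8 - 30\right)^{2} = \left(-22\right)^{2} = 484$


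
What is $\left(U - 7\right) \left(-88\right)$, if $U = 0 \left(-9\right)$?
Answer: $616$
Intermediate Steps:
$U = 0$
$\left(U - 7\right) \left(-88\right) = \left(0 - 7\right) \left(-88\right) = \left(-7\right) \left(-88\right) = 616$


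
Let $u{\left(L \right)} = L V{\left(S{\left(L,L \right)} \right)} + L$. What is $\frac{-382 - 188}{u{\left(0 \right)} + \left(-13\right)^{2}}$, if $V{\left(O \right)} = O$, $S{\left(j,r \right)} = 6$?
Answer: $- \frac{570}{169} \approx -3.3728$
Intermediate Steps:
$u{\left(L \right)} = 7 L$ ($u{\left(L \right)} = L 6 + L = 6 L + L = 7 L$)
$\frac{-382 - 188}{u{\left(0 \right)} + \left(-13\right)^{2}} = \frac{-382 - 188}{7 \cdot 0 + \left(-13\right)^{2}} = - \frac{570}{0 + 169} = - \frac{570}{169}$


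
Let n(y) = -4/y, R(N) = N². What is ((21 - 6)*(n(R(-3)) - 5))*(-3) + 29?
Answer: 274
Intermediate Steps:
((21 - 6)*(n(R(-3)) - 5))*(-3) + 29 = ((21 - 6)*(-4/((-3)²) - 5))*(-3) + 29 = (15*(-4/9 - 5))*(-3) + 29 = (15*(-49/9))*(-3) + 29 = -245/3*(-3) + 29 = 245 + 29 = 274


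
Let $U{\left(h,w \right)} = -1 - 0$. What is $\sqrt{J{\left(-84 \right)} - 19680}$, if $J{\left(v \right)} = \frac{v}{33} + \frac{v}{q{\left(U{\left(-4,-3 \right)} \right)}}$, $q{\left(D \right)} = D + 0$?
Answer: $\frac{4 i \sqrt{148214}}{11} \approx 139.99 i$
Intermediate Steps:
$U{\left(h,w \right)} = -1$ ($U{\left(h,w \right)} = -1 + 0 = -1$)
$q{\left(D \right)} = D$
$J{\left(v \right)} = - \frac{32 v}{33}$ ($J{\left(v \right)} = \frac{v}{33} + \frac{v}{-1} = v \frac{1}{33} + v \left(-1\right) = \frac{v}{33} - v = - \frac{32 v}{33}$)
$\sqrt{J{\left(-84 \right)} - 19680} = \sqrt{\left(- \frac{32}{33}\right) \left(-84\right) - 19680} = \sqrt{\frac{896}{11} - 19680} = \sqrt{- \frac{215584}{11}} = \frac{4 i \sqrt{148214}}{11}$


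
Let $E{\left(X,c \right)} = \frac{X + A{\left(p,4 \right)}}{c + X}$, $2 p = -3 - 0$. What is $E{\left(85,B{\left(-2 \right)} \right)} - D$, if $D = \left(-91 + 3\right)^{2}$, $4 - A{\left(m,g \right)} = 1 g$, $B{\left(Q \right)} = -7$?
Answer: $- \frac{603947}{78} \approx -7742.9$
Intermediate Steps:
$p = - \frac{3}{2}$ ($p = \frac{-3 - 0}{2} = \frac{-3 + 0}{2} = \frac{1}{2} \left(-3\right) = - \frac{3}{2} \approx -1.5$)
$A{\left(m,g \right)} = 4 - g$ ($A{\left(m,g \right)} = 4 - 1 g = 4 - g$)
$D = 7744$ ($D = \left(-88\right)^{2} = 7744$)
$E{\left(X,c \right)} = \frac{X}{X + c}$ ($E{\left(X,c \right)} = \frac{X + \left(4 - 4\right)}{c + X} = \frac{X + \left(4 - 4\right)}{X + c} = \frac{X + 0}{X + c} = \frac{X}{X + c}$)
$E{\left(85,B{\left(-2 \right)} \right)} - D = \frac{85}{85 - 7} - 7744 = \frac{85}{78} - 7744 = - \frac{603947}{78}$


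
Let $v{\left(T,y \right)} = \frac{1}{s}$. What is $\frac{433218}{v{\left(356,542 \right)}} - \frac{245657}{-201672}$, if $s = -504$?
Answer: $- \frac{44033441764327}{201672} \approx -2.1834 \cdot 10^{8}$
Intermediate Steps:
$v{\left(T,y \right)} = - \frac{1}{504}$ ($v{\left(T,y \right)} = \frac{1}{-504} = - \frac{1}{504}$)
$\frac{433218}{v{\left(356,542 \right)}} - \frac{245657}{-201672} = \frac{433218}{- \frac{1}{504}} - \frac{245657}{-201672} = 433218 \left(-504\right) - - \frac{245657}{201672} = -218341872 + \frac{245657}{201672} = - \frac{44033441764327}{201672}$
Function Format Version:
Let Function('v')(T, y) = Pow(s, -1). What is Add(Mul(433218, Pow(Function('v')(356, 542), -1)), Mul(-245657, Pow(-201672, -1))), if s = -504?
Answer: Rational(-44033441764327, 201672) ≈ -2.1834e+8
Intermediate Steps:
Function('v')(T, y) = Rational(-1, 504) (Function('v')(T, y) = Pow(-504, -1) = Rational(-1, 504))
Add(Mul(433218, Pow(Function('v')(356, 542), -1)), Mul(-245657, Pow(-201672, -1))) = Add(Mul(433218, Pow(Rational(-1, 504), -1)), Mul(-245657, Pow(-201672, -1))) = Add(Mul(433218, -504), Mul(-245657, Rational(-1, 201672))) = Add(-218341872, Rational(245657, 201672)) = Rational(-44033441764327, 201672)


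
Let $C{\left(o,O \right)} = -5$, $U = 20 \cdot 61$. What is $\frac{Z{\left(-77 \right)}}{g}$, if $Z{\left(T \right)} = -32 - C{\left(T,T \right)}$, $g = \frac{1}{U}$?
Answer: $-32940$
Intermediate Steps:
$U = 1220$
$g = \frac{1}{1220} \approx 0.00081967$
$Z{\left(T \right)} = -27$ ($Z{\left(T \right)} = -32 - -5 = -32 + 5 = -27$)
$\frac{Z{\left(-77 \right)}}{g} = - 27 \frac{1}{\frac{1}{1220}} = \left(-27\right) 1220 = -32940$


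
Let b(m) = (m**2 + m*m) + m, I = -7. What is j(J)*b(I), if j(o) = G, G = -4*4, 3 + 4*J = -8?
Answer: -1456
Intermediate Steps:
J = -11/4 (J = -3/4 + (1/4)*(-8) = -3/4 - 2 = -11/4 ≈ -2.7500)
G = -16
j(o) = -16
b(m) = m + 2*m**2 (b(m) = (m**2 + m**2) + m = 2*m**2 + m = m + 2*m**2)
j(J)*b(I) = -(-112)*(1 + 2*(-7)) = -(-112)*(1 - 14) = -(-112)*(-13) = -16*91 = -1456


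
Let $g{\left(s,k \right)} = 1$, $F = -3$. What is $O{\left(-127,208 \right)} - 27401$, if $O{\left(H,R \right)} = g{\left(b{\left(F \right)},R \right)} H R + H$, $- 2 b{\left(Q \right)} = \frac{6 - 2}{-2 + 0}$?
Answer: $-53944$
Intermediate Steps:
$b{\left(Q \right)} = 1$ ($b{\left(Q \right)} = - \frac{\left(6 - 2\right) \frac{1}{-2 + 0}}{2} = - \frac{4 \frac{1}{-2}}{2} = - \frac{4 \left(- \frac{1}{2}\right)}{2} = \left(- \frac{1}{2}\right) \left(-2\right) = 1$)
$O{\left(H,R \right)} = H + H R$ ($O{\left(H,R \right)} = 1 H R + H = H R + H = H + H R$)
$O{\left(-127,208 \right)} - 27401 = - 127 \left(1 + 208\right) - 27401 = \left(-127\right) 209 - 27401 = -26543 - 27401 = -53944$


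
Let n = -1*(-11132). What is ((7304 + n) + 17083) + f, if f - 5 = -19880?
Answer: 15644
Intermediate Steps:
n = 11132
f = -19875 (f = 5 - 19880 = -19875)
((7304 + n) + 17083) + f = ((7304 + 11132) + 17083) - 19875 = (18436 + 17083) - 19875 = 35519 - 19875 = 15644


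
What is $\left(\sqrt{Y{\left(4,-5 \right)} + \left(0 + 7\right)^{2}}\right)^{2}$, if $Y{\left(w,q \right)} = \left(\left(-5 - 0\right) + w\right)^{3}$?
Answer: $48$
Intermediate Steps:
$Y{\left(w,q \right)} = \left(-5 + w\right)^{3}$ ($Y{\left(w,q \right)} = \left(\left(-5 + 0\right) + w\right)^{3} = \left(-5 + w\right)^{3}$)
$\left(\sqrt{Y{\left(4,-5 \right)} + \left(0 + 7\right)^{2}}\right)^{2} = \left(\sqrt{\left(-5 + 4\right)^{3} + \left(0 + 7\right)^{2}}\right)^{2} = \left(\sqrt{\left(-1\right)^{3} + 7^{2}}\right)^{2} = \left(\sqrt{-1 + 49}\right)^{2} = \left(\sqrt{48}\right)^{2} = \left(4 \sqrt{3}\right)^{2} = 48$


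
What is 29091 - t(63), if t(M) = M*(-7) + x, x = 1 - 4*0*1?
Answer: 29531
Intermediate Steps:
x = 1 (x = 1 + 0*1 = 1 + 0 = 1)
t(M) = 1 - 7*M (t(M) = M*(-7) + 1 = -7*M + 1 = 1 - 7*M)
29091 - t(63) = 29091 - (1 - 7*63) = 29091 - (1 - 441) = 29091 - 1*(-440) = 29091 + 440 = 29531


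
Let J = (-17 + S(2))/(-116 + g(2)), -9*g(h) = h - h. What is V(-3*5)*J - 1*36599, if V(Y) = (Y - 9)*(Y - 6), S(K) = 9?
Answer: -1060363/29 ≈ -36564.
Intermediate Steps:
g(h) = 0 (g(h) = -(h - h)/9 = -⅑*0 = 0)
V(Y) = (-9 + Y)*(-6 + Y)
J = 2/29 (J = (-17 + 9)/(-116 + 0) = -8/(-116) = -8*(-1/116) = 2/29 ≈ 0.068966)
V(-3*5)*J - 1*36599 = (54 + (-3*5)² - (-45)*5)*(2/29) - 1*36599 = (54 + (-15)² - 15*(-15))*(2/29) - 36599 = (54 + 225 + 225)*(2/29) - 36599 = 504*(2/29) - 36599 = 1008/29 - 36599 = -1060363/29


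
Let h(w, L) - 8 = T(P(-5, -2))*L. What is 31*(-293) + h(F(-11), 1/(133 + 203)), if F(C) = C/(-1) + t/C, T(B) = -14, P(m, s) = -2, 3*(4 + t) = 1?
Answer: -217801/24 ≈ -9075.0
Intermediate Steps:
t = -11/3 (t = -4 + (1/3)*1 = -4 + 1/3 = -11/3 ≈ -3.6667)
F(C) = -C - 11/(3*C) (F(C) = C/(-1) - 11/(3*C) = C*(-1) - 11/(3*C) = -C - 11/(3*C))
h(w, L) = 8 - 14*L
31*(-293) + h(F(-11), 1/(133 + 203)) = 31*(-293) + (8 - 14/(133 + 203)) = -9083 + (8 - 14/336) = -9083 + (8 - 14*1/336) = -9083 + (8 - 1/24) = -9083 + 191/24 = -217801/24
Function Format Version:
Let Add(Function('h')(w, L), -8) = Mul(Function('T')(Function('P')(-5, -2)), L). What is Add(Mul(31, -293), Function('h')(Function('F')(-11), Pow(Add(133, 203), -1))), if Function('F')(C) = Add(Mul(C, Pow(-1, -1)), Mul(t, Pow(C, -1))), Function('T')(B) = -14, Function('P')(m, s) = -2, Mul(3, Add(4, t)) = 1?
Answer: Rational(-217801, 24) ≈ -9075.0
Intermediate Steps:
t = Rational(-11, 3) (t = Add(-4, Mul(Rational(1, 3), 1)) = Add(-4, Rational(1, 3)) = Rational(-11, 3) ≈ -3.6667)
Function('F')(C) = Add(Mul(-1, C), Mul(Rational(-11, 3), Pow(C, -1))) (Function('F')(C) = Add(Mul(C, Pow(-1, -1)), Mul(Rational(-11, 3), Pow(C, -1))) = Add(Mul(C, -1), Mul(Rational(-11, 3), Pow(C, -1))) = Add(Mul(-1, C), Mul(Rational(-11, 3), Pow(C, -1))))
Function('h')(w, L) = Add(8, Mul(-14, L))
Add(Mul(31, -293), Function('h')(Function('F')(-11), Pow(Add(133, 203), -1))) = Add(Mul(31, -293), Add(8, Mul(-14, Pow(Add(133, 203), -1)))) = Add(-9083, Add(8, Mul(-14, Pow(336, -1)))) = Add(-9083, Add(8, Mul(-14, Rational(1, 336)))) = Add(-9083, Add(8, Rational(-1, 24))) = Add(-9083, Rational(191, 24)) = Rational(-217801, 24)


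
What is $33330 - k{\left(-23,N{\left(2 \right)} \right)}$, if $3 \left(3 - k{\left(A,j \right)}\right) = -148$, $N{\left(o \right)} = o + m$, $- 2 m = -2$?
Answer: $\frac{99833}{3} \approx 33278.0$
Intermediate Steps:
$m = 1$ ($m = \left(- \frac{1}{2}\right) \left(-2\right) = 1$)
$N{\left(o \right)} = 1 + o$ ($N{\left(o \right)} = o + 1 = 1 + o$)
$k{\left(A,j \right)} = \frac{157}{3}$ ($k{\left(A,j \right)} = 3 - - \frac{148}{3} = 3 + \frac{148}{3} = \frac{157}{3}$)
$33330 - k{\left(-23,N{\left(2 \right)} \right)} = 33330 - \frac{157}{3} = \frac{99833}{3}$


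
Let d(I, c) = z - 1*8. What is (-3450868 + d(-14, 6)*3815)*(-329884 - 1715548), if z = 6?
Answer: 7074122481136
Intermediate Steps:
d(I, c) = -2 (d(I, c) = 6 - 1*8 = 6 - 8 = -2)
(-3450868 + d(-14, 6)*3815)*(-329884 - 1715548) = (-3450868 - 2*3815)*(-329884 - 1715548) = (-3450868 - 7630)*(-2045432) = -3458498*(-2045432) = 7074122481136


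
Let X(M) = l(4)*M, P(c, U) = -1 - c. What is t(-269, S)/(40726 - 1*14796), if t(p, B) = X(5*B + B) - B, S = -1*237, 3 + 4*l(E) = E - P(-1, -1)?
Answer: -237/51860 ≈ -0.0045700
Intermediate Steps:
l(E) = -3/4 + E/4 (l(E) = -3/4 + (E - (-1 - 1*(-1)))/4 = -3/4 + (E - (-1 + 1))/4 = -3/4 + (E - 1*0)/4 = -3/4 + (E + 0)/4 = -3/4 + E/4)
X(M) = M/4 (X(M) = (-3/4 + (1/4)*4)*M = (-3/4 + 1)*M = M/4)
S = -237
t(p, B) = B/2 (t(p, B) = (5*B + B)/4 - B = (6*B)/4 - B = 3*B/2 - B = B/2)
t(-269, S)/(40726 - 1*14796) = ((1/2)*(-237))/(40726 - 1*14796) = -237/(2*(40726 - 14796)) = -237/2/25930 = -237/2*1/25930 = -237/51860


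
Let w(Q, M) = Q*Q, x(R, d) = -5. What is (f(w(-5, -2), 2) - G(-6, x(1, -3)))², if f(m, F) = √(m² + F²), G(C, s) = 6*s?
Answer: (30 + √629)² ≈ 3033.8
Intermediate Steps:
w(Q, M) = Q²
f(m, F) = √(F² + m²)
(f(w(-5, -2), 2) - G(-6, x(1, -3)))² = (√(2² + ((-5)²)²) - 6*(-5))² = (√(4 + 25²) - 1*(-30))² = (√(4 + 625) + 30)² = (√629 + 30)² = (30 + √629)²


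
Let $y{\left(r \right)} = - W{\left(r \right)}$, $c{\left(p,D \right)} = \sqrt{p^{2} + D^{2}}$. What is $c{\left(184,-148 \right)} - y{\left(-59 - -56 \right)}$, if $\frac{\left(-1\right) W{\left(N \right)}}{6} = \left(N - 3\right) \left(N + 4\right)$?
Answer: $36 + 4 \sqrt{3485} \approx 272.14$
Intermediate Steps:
$W{\left(N \right)} = - 6 \left(-3 + N\right) \left(4 + N\right)$ ($W{\left(N \right)} = - 6 \left(N - 3\right) \left(N + 4\right) = - 6 \left(-3 + N\right) \left(4 + N\right)$)
$c{\left(p,D \right)} = \sqrt{D^{2} + p^{2}}$
$y{\left(r \right)} = -72 + 6 r + 6 r^{2}$ ($y{\left(r \right)} = - (72 - 6 r - 6 r^{2}) = -72 + 6 r + 6 r^{2}$)
$c{\left(184,-148 \right)} - y{\left(-59 - -56 \right)} = \sqrt{\left(-148\right)^{2} + 184^{2}} - \left(-72 + 6 \left(-59 - -56\right) + 6 \left(-59 - -56\right)^{2}\right) = \sqrt{21904 + 33856} - \left(-72 + 6 \left(-59 + 56\right) + 6 \left(-59 + 56\right)^{2}\right) = \sqrt{55760} - \left(-72 + 6 \left(-3\right) + 6 \left(-3\right)^{2}\right) = 4 \sqrt{3485} - \left(-72 - 18 + 6 \cdot 9\right) = 4 \sqrt{3485} - \left(-72 - 18 + 54\right) = 4 \sqrt{3485} - -36 = 4 \sqrt{3485} + 36 = 36 + 4 \sqrt{3485}$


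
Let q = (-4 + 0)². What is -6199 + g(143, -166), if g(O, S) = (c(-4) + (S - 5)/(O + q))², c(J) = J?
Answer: -17340630/2809 ≈ -6173.2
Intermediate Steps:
q = 16 (q = (-4)² = 16)
g(O, S) = (-4 + (-5 + S)/(16 + O))² (g(O, S) = (-4 + (S - 5)/(O + 16))² = (-4 + (-5 + S)/(16 + O))²)
-6199 + g(143, -166) = -6199 + (-69 - 166 - 4*143)²/(16 + 143)² = -6199 + (-69 - 166 - 572)²/159² = -6199 + (1/25281)*(-807)² = -6199 + (1/25281)*651249 = -6199 + 72361/2809 = -17340630/2809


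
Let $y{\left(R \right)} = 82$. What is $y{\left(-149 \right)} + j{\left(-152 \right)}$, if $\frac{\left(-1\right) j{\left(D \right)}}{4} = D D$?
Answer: $-92334$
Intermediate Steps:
$j{\left(D \right)} = - 4 D^{2}$ ($j{\left(D \right)} = - 4 D D = - 4 D^{2}$)
$y{\left(-149 \right)} + j{\left(-152 \right)} = 82 - 4 \left(-152\right)^{2} = 82 - 92416 = -92334$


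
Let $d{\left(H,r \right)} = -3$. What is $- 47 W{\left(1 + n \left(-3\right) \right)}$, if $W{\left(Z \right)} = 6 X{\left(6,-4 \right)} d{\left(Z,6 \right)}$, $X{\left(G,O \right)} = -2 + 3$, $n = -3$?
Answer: $846$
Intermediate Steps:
$X{\left(G,O \right)} = 1$
$W{\left(Z \right)} = -18$ ($W{\left(Z \right)} = 6 \cdot 1 \left(-3\right) = 6 \left(-3\right) = -18$)
$- 47 W{\left(1 + n \left(-3\right) \right)} = \left(-47\right) \left(-18\right) = 846$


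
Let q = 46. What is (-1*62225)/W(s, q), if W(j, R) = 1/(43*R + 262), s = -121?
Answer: -139384000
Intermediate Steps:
W(j, R) = 1/(262 + 43*R)
(-1*62225)/W(s, q) = (-1*62225)/(1/(262 + 43*46)) = -62225/(1/(262 + 1978)) = -62225/(1/2240) = -62225/1/2240 = -62225*2240 = -139384000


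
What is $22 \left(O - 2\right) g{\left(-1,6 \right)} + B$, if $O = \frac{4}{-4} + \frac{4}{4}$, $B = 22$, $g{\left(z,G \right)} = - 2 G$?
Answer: $550$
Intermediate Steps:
$O = 0$ ($O = 4 \left(- \frac{1}{4}\right) + 4 \cdot \frac{1}{4} = -1 + 1 = 0$)
$22 \left(O - 2\right) g{\left(-1,6 \right)} + B = 22 \left(0 - 2\right) \left(\left(-2\right) 6\right) + 22 = 22 \left(\left(-2\right) \left(-12\right)\right) + 22 = 22 \cdot 24 + 22 = 528 + 22 = 550$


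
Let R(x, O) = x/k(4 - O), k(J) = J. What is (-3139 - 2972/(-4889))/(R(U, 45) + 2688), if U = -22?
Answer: -629087559/538914470 ≈ -1.1673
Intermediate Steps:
R(x, O) = x/(4 - O)
(-3139 - 2972/(-4889))/(R(U, 45) + 2688) = (-3139 - 2972/(-4889))/(-1*(-22)/(-4 + 45) + 2688) = (-3139 - 2972*(-1/4889))/(-1*(-22)/41 + 2688) = (-3139 + 2972/4889)/(-1*(-22)*1/41 + 2688) = -15343599/(4889*(22/41 + 2688)) = -15343599/(4889*110230/41) = -15343599/4889*41/110230 = -629087559/538914470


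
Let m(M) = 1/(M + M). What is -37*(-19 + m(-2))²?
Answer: -219373/16 ≈ -13711.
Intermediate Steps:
m(M) = 1/(2*M)
-37*(-19 + m(-2))² = -37*(-19 + (½)/(-2))² = -37*(-19 + (½)*(-½))² = -37*(-19 - ¼)² = -37*(-77/4)² = -37*5929/16 = -219373/16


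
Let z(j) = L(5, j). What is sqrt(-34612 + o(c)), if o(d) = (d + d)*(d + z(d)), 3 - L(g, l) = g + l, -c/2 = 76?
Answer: 2*I*sqrt(8501) ≈ 184.4*I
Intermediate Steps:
c = -152 (c = -2*76 = -152)
L(g, l) = 3 - g - l (L(g, l) = 3 - (g + l) = 3 + (-g - l) = 3 - g - l)
z(j) = -2 - j (z(j) = 3 - 1*5 - j = 3 - 5 - j = -2 - j)
o(d) = -4*d (o(d) = (d + d)*(d + (-2 - d)) = (2*d)*(-2) = -4*d)
sqrt(-34612 + o(c)) = sqrt(-34612 - 4*(-152)) = sqrt(-34612 + 608) = sqrt(-34004) = 2*I*sqrt(8501)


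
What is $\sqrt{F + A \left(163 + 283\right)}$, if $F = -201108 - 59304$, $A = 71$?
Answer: $i \sqrt{228746} \approx 478.27 i$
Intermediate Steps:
$F = -260412$
$\sqrt{F + A \left(163 + 283\right)} = \sqrt{-260412 + 71 \left(163 + 283\right)} = \sqrt{-260412 + 71 \cdot 446} = \sqrt{-260412 + 31666} = \sqrt{-228746} = i \sqrt{228746}$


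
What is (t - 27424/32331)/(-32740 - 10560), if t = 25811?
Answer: -834468017/1399932300 ≈ -0.59608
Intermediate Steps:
(t - 27424/32331)/(-32740 - 10560) = (25811 - 27424/32331)/(-32740 - 10560) = (25811 - 27424*1/32331)/(-43300) = (25811 - 27424/32331)*(-1/43300) = (834468017/32331)*(-1/43300) = -834468017/1399932300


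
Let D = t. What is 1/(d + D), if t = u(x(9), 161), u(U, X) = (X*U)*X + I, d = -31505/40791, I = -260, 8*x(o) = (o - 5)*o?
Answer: 81582/9494817269 ≈ 8.5923e-6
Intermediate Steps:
x(o) = o*(-5 + o)/8 (x(o) = ((o - 5)*o)/8 = ((-5 + o)*o)/8 = (o*(-5 + o))/8 = o*(-5 + o)/8)
d = -31505/40791 (d = -31505*1/40791 = -31505/40791 ≈ -0.77235)
u(U, X) = -260 + U*X² (u(U, X) = (X*U)*X - 260 = (U*X)*X - 260 = U*X² - 260 = -260 + U*X²)
t = 232769/2 (t = -260 + ((⅛)*9*(-5 + 9))*161² = -260 + ((⅛)*9*4)*25921 = -260 + (9/2)*25921 = -260 + 233289/2 = 232769/2 ≈ 1.1638e+5)
D = 232769/2 ≈ 1.1638e+5
1/(d + D) = 1/(-31505/40791 + 232769/2) = 1/(9494817269/81582) = 81582/9494817269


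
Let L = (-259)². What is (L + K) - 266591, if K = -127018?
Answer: -326528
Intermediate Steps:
L = 67081
(L + K) - 266591 = (67081 - 127018) - 266591 = -59937 - 266591 = -326528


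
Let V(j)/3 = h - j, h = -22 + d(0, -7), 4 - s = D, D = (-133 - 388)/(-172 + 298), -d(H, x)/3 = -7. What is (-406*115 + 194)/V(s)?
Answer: 1952832/1151 ≈ 1696.6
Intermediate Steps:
d(H, x) = 21 (d(H, x) = -3*(-7) = 21)
D = -521/126 ≈ -4.1349
s = 1025/126 (s = 4 - 1*(-521/126) = 4 + 521/126 = 1025/126 ≈ 8.1349)
h = -1 (h = -22 + 21 = -1)
V(j) = -3 - 3*j (V(j) = 3*(-1 - j) = -3 - 3*j)
(-406*115 + 194)/V(s) = (-406*115 + 194)/(-3 - 3*1025/126) = (-46690 + 194)/(-3 - 1025/42) = -46496/(-1151/42) = -46496*(-42/1151) = 1952832/1151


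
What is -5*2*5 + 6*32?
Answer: 142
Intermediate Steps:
-5*2*5 + 6*32 = -10*5 + 192 = -50 + 192 = 142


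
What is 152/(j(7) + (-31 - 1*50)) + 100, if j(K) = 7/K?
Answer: 981/10 ≈ 98.100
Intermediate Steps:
152/(j(7) + (-31 - 1*50)) + 100 = 152/(7/7 + (-31 - 1*50)) + 100 = 152/(7*(⅐) + (-31 - 50)) + 100 = 152/(1 - 81) + 100 = 152/(-80) + 100 = -1/80*152 + 100 = -19/10 + 100 = 981/10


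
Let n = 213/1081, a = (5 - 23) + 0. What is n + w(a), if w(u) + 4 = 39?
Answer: 38048/1081 ≈ 35.197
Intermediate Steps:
a = -18 (a = -18 + 0 = -18)
w(u) = 35 (w(u) = -4 + 39 = 35)
n = 213/1081 (n = 213*(1/1081) = 213/1081 ≈ 0.19704)
n + w(a) = 213/1081 + 35 = 38048/1081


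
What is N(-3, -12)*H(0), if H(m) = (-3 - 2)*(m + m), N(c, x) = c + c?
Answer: 0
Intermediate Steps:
N(c, x) = 2*c
H(m) = -10*m
N(-3, -12)*H(0) = (2*(-3))*(-10*0) = -6*0 = 0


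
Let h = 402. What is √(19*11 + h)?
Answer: √611 ≈ 24.718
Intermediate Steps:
√(19*11 + h) = √(19*11 + 402) = √(209 + 402) = √611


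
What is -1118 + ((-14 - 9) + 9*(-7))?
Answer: -1204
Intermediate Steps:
-1118 + ((-14 - 9) + 9*(-7)) = -1118 + (-23 - 63) = -1118 - 86 = -1204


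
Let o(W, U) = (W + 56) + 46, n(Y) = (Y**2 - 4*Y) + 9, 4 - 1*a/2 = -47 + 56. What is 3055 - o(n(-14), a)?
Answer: 2692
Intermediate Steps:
a = -10 (a = 8 - 2*(-47 + 56) = 8 - 2*9 = 8 - 18 = -10)
n(Y) = 9 + Y**2 - 4*Y
o(W, U) = 102 + W (o(W, U) = (56 + W) + 46 = 102 + W)
3055 - o(n(-14), a) = 3055 - (102 + (9 + (-14)**2 - 4*(-14))) = 3055 - (102 + (9 + 196 + 56)) = 3055 - (102 + 261) = 3055 - 1*363 = 3055 - 363 = 2692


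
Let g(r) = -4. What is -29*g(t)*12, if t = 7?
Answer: 1392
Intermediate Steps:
-29*g(t)*12 = -29*(-4)*12 = 116*12 = 1392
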